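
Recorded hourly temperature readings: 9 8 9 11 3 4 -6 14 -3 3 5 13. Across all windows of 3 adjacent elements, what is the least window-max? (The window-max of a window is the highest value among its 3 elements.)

(9, 8, 9) → max 9
(8, 9, 11) → max 11
(9, 11, 3) → max 11
(11, 3, 4) → max 11
(3, 4, -6) → max 4
(4, -6, 14) → max 14
(-6, 14, -3) → max 14
(14, -3, 3) → max 14
(-3, 3, 5) → max 5
(3, 5, 13) → max 13
Least of these is 4.

4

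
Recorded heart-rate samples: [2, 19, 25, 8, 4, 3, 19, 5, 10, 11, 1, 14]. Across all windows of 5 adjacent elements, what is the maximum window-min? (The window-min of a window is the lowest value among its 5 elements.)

2 19 25 8 4 → min 2
19 25 8 4 3 → min 3
25 8 4 3 19 → min 3
8 4 3 19 5 → min 3
4 3 19 5 10 → min 3
3 19 5 10 11 → min 3
19 5 10 11 1 → min 1
5 10 11 1 14 → min 1
Maximum of these is 3.

3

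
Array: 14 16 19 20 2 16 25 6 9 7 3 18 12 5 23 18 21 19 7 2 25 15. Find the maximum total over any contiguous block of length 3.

62

14 16 19 → sum 49
16 19 20 → sum 55
19 20 2 → sum 41
20 2 16 → sum 38
2 16 25 → sum 43
16 25 6 → sum 47
25 6 9 → sum 40
6 9 7 → sum 22
9 7 3 → sum 19
7 3 18 → sum 28
3 18 12 → sum 33
18 12 5 → sum 35
12 5 23 → sum 40
5 23 18 → sum 46
23 18 21 → sum 62
18 21 19 → sum 58
21 19 7 → sum 47
19 7 2 → sum 28
7 2 25 → sum 34
2 25 15 → sum 42
Maximum of these is 62.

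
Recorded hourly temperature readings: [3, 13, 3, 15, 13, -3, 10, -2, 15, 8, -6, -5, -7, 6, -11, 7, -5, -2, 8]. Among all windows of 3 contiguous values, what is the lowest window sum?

[3, 13, 3] → sum 19
[13, 3, 15] → sum 31
[3, 15, 13] → sum 31
[15, 13, -3] → sum 25
[13, -3, 10] → sum 20
[-3, 10, -2] → sum 5
[10, -2, 15] → sum 23
[-2, 15, 8] → sum 21
[15, 8, -6] → sum 17
[8, -6, -5] → sum -3
[-6, -5, -7] → sum -18
[-5, -7, 6] → sum -6
[-7, 6, -11] → sum -12
[6, -11, 7] → sum 2
[-11, 7, -5] → sum -9
[7, -5, -2] → sum 0
[-5, -2, 8] → sum 1
Lowest of these is -18.

-18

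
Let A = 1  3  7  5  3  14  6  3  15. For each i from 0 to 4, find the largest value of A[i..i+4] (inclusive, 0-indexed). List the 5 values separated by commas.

7, 14, 14, 14, 15

(1, 3, 7, 5, 3) → max 7
(3, 7, 5, 3, 14) → max 14
(7, 5, 3, 14, 6) → max 14
(5, 3, 14, 6, 3) → max 14
(3, 14, 6, 3, 15) → max 15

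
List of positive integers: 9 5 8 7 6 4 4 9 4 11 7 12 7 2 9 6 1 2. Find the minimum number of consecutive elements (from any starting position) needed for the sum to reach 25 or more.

Extend right; whenever the sum reaches 25, record the length and shrink from the left:
add 9: running sum 9 < 25
add 5: running sum 14 < 25
add 8: running sum 22 < 25
end 3: [9, 5, 8, 7] sum 29, len 4
end 4: [5, 8, 7, 6] sum 26, len 4
end 5: [8, 7, 6, 4] sum 25, len 4
end 6: [8, 7, 6, 4, 4] sum 29, len 5
end 7: [7, 6, 4, 4, 9] sum 30, len 5
end 8: [6, 4, 4, 9, 4] sum 27, len 5
end 9: [4, 9, 4, 11] sum 28, len 4
end 10: [9, 4, 11, 7] sum 31, len 4
end 11: [11, 7, 12] sum 30, len 3
end 12: [7, 12, 7] sum 26, len 3
end 13: [7, 12, 7, 2] sum 28, len 4
end 14: [12, 7, 2, 9] sum 30, len 4
end 15: [12, 7, 2, 9, 6] sum 36, len 5
end 16: [7, 2, 9, 6, 1] sum 25, len 5
end 17: [7, 2, 9, 6, 1, 2] sum 27, len 6
Shortest qualifying length: 3.

3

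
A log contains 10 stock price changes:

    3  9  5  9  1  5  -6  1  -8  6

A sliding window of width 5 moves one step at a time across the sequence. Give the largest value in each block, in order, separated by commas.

9, 9, 9, 9, 5, 6

Sliding a size-5 window across the 10 values:
3 9 5 9 1 → max 9
9 5 9 1 5 → max 9
5 9 1 5 -6 → max 9
9 1 5 -6 1 → max 9
1 5 -6 1 -8 → max 5
5 -6 1 -8 6 → max 6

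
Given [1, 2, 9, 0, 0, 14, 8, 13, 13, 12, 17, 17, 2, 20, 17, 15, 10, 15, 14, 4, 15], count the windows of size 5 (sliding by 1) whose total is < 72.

(1, 2, 9, 0, 0) → sum 12  < 72 ✓
(2, 9, 0, 0, 14) → sum 25  < 72 ✓
(9, 0, 0, 14, 8) → sum 31  < 72 ✓
(0, 0, 14, 8, 13) → sum 35  < 72 ✓
(0, 14, 8, 13, 13) → sum 48  < 72 ✓
(14, 8, 13, 13, 12) → sum 60  < 72 ✓
(8, 13, 13, 12, 17) → sum 63  < 72 ✓
(13, 13, 12, 17, 17) → sum 72
(13, 12, 17, 17, 2) → sum 61  < 72 ✓
(12, 17, 17, 2, 20) → sum 68  < 72 ✓
(17, 17, 2, 20, 17) → sum 73
(17, 2, 20, 17, 15) → sum 71  < 72 ✓
(2, 20, 17, 15, 10) → sum 64  < 72 ✓
(20, 17, 15, 10, 15) → sum 77
(17, 15, 10, 15, 14) → sum 71  < 72 ✓
(15, 10, 15, 14, 4) → sum 58  < 72 ✓
(10, 15, 14, 4, 15) → sum 58  < 72 ✓
14 windows satisfy the condition.

14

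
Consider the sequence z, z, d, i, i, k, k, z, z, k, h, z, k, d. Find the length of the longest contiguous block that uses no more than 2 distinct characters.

Extend right; when distinct count exceeds 2, shrink from the left:
add z: window [z] (1 distinct), len 1
add z: window [z, z] (1 distinct), len 2
add d: window [z, z, d] (2 distinct), len 3
add i: window [d, i] (2 distinct), len 2
add i: window [d, i, i] (2 distinct), len 3
add k: window [i, i, k] (2 distinct), len 3
add k: window [i, i, k, k] (2 distinct), len 4
add z: window [k, k, z] (2 distinct), len 3
add z: window [k, k, z, z] (2 distinct), len 4
add k: window [k, k, z, z, k] (2 distinct), len 5
add h: window [k, h] (2 distinct), len 2
add z: window [h, z] (2 distinct), len 2
add k: window [z, k] (2 distinct), len 2
add d: window [k, d] (2 distinct), len 2
Longest length with ≤2 distinct: 5.

5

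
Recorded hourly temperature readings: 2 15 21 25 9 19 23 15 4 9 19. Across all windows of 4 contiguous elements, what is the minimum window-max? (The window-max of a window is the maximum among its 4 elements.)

19

2 15 21 25 → max 25
15 21 25 9 → max 25
21 25 9 19 → max 25
25 9 19 23 → max 25
9 19 23 15 → max 23
19 23 15 4 → max 23
23 15 4 9 → max 23
15 4 9 19 → max 19
Minimum of these is 19.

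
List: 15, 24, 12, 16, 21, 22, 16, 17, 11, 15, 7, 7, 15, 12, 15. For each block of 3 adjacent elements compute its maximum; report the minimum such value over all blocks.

Each size-3 window and its max:
15 24 12 → max 24
24 12 16 → max 24
12 16 21 → max 21
16 21 22 → max 22
21 22 16 → max 22
22 16 17 → max 22
16 17 11 → max 17
17 11 15 → max 17
11 15 7 → max 15
15 7 7 → max 15
7 7 15 → max 15
7 15 12 → max 15
15 12 15 → max 15
Minimum of these is 15.

15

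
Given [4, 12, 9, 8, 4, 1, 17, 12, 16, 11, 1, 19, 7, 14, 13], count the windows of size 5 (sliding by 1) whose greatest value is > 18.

[4, 12, 9, 8, 4] → max 12
[12, 9, 8, 4, 1] → max 12
[9, 8, 4, 1, 17] → max 17
[8, 4, 1, 17, 12] → max 17
[4, 1, 17, 12, 16] → max 17
[1, 17, 12, 16, 11] → max 17
[17, 12, 16, 11, 1] → max 17
[12, 16, 11, 1, 19] → max 19  > 18 ✓
[16, 11, 1, 19, 7] → max 19  > 18 ✓
[11, 1, 19, 7, 14] → max 19  > 18 ✓
[1, 19, 7, 14, 13] → max 19  > 18 ✓
4 windows satisfy the condition.

4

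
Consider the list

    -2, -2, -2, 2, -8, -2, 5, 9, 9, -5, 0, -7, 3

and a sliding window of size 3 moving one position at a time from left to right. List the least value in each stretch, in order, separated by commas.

-2 -2 -2 → min -2
-2 -2 2 → min -2
-2 2 -8 → min -8
2 -8 -2 → min -8
-8 -2 5 → min -8
-2 5 9 → min -2
5 9 9 → min 5
9 9 -5 → min -5
9 -5 0 → min -5
-5 0 -7 → min -7
0 -7 3 → min -7

-2, -2, -8, -8, -8, -2, 5, -5, -5, -7, -7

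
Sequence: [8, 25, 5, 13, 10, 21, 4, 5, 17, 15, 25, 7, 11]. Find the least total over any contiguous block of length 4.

8 25 5 13 → sum 51
25 5 13 10 → sum 53
5 13 10 21 → sum 49
13 10 21 4 → sum 48
10 21 4 5 → sum 40
21 4 5 17 → sum 47
4 5 17 15 → sum 41
5 17 15 25 → sum 62
17 15 25 7 → sum 64
15 25 7 11 → sum 58
Least of these is 40.

40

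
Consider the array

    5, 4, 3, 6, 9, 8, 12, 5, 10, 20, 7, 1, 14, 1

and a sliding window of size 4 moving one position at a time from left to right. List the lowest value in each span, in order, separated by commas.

5 4 3 6 → min 3
4 3 6 9 → min 3
3 6 9 8 → min 3
6 9 8 12 → min 6
9 8 12 5 → min 5
8 12 5 10 → min 5
12 5 10 20 → min 5
5 10 20 7 → min 5
10 20 7 1 → min 1
20 7 1 14 → min 1
7 1 14 1 → min 1

3, 3, 3, 6, 5, 5, 5, 5, 1, 1, 1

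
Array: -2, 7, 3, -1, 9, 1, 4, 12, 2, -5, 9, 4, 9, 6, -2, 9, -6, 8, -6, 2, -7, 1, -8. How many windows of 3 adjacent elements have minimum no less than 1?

5

-2 7 3 → min -2
7 3 -1 → min -1
3 -1 9 → min -1
-1 9 1 → min -1
9 1 4 → min 1  ≥ 1 ✓
1 4 12 → min 1  ≥ 1 ✓
4 12 2 → min 2  ≥ 1 ✓
12 2 -5 → min -5
2 -5 9 → min -5
-5 9 4 → min -5
9 4 9 → min 4  ≥ 1 ✓
4 9 6 → min 4  ≥ 1 ✓
9 6 -2 → min -2
6 -2 9 → min -2
-2 9 -6 → min -6
9 -6 8 → min -6
-6 8 -6 → min -6
8 -6 2 → min -6
-6 2 -7 → min -7
2 -7 1 → min -7
-7 1 -8 → min -8
5 windows satisfy the condition.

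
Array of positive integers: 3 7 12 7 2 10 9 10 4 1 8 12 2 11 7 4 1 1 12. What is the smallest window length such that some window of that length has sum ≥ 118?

18

add 3: running sum 3 < 118
add 7: running sum 10 < 118
add 12: running sum 22 < 118
add 7: running sum 29 < 118
add 2: running sum 31 < 118
add 10: running sum 41 < 118
add 9: running sum 50 < 118
add 10: running sum 60 < 118
add 4: running sum 64 < 118
add 1: running sum 65 < 118
add 8: running sum 73 < 118
add 12: running sum 85 < 118
add 2: running sum 87 < 118
add 11: running sum 98 < 118
add 7: running sum 105 < 118
add 4: running sum 109 < 118
add 1: running sum 110 < 118
add 1: running sum 111 < 118
end 18: [7, 12, 7, 2, 10, 9, 10, 4, 1, 8, 12, 2, 11, 7, 4, 1, 1, 12] sum 120, len 18
Shortest qualifying length: 18.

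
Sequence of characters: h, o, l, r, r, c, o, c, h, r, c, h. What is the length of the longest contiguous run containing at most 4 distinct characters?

9

Extend right; when distinct count exceeds 4, shrink from the left:
add h: window [h] (1 distinct), len 1
add o: window [h, o] (2 distinct), len 2
add l: window [h, o, l] (3 distinct), len 3
add r: window [h, o, l, r] (4 distinct), len 4
add r: window [h, o, l, r, r] (4 distinct), len 5
add c: window [o, l, r, r, c] (4 distinct), len 5
add o: window [o, l, r, r, c, o] (4 distinct), len 6
add c: window [o, l, r, r, c, o, c] (4 distinct), len 7
add h: window [r, r, c, o, c, h] (4 distinct), len 6
add r: window [r, r, c, o, c, h, r] (4 distinct), len 7
add c: window [r, r, c, o, c, h, r, c] (4 distinct), len 8
add h: window [r, r, c, o, c, h, r, c, h] (4 distinct), len 9
Longest length with ≤4 distinct: 9.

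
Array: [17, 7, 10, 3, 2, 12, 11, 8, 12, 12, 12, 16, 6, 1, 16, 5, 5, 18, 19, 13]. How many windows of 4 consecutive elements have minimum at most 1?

(17, 7, 10, 3) → min 3
(7, 10, 3, 2) → min 2
(10, 3, 2, 12) → min 2
(3, 2, 12, 11) → min 2
(2, 12, 11, 8) → min 2
(12, 11, 8, 12) → min 8
(11, 8, 12, 12) → min 8
(8, 12, 12, 12) → min 8
(12, 12, 12, 16) → min 12
(12, 12, 16, 6) → min 6
(12, 16, 6, 1) → min 1  ≤ 1 ✓
(16, 6, 1, 16) → min 1  ≤ 1 ✓
(6, 1, 16, 5) → min 1  ≤ 1 ✓
(1, 16, 5, 5) → min 1  ≤ 1 ✓
(16, 5, 5, 18) → min 5
(5, 5, 18, 19) → min 5
(5, 18, 19, 13) → min 5
4 windows satisfy the condition.

4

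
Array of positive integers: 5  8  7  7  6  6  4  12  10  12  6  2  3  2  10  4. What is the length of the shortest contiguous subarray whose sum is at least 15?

2

add 5: running sum 5 < 15
add 8: running sum 13 < 15
add 7: shortest ending here [8, 7] sum 15, len 2
add 7: shortest ending here [8, 7, 7] sum 22, len 3
add 6: shortest ending here [7, 7, 6] sum 20, len 3
add 6: shortest ending here [7, 6, 6] sum 19, len 3
add 4: shortest ending here [6, 6, 4] sum 16, len 3
add 12: shortest ending here [4, 12] sum 16, len 2
add 10: shortest ending here [12, 10] sum 22, len 2
add 12: shortest ending here [10, 12] sum 22, len 2
add 6: shortest ending here [12, 6] sum 18, len 2
add 2: shortest ending here [12, 6, 2] sum 20, len 3
add 3: shortest ending here [12, 6, 2, 3] sum 23, len 4
add 2: shortest ending here [12, 6, 2, 3, 2] sum 25, len 5
add 10: shortest ending here [3, 2, 10] sum 15, len 3
add 4: shortest ending here [2, 10, 4] sum 16, len 3
Shortest qualifying length: 2.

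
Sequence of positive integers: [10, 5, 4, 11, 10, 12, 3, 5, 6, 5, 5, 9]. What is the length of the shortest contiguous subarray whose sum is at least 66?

add 10: running sum 10 < 66
add 5: running sum 15 < 66
add 4: running sum 19 < 66
add 11: running sum 30 < 66
add 10: running sum 40 < 66
add 12: running sum 52 < 66
add 3: running sum 55 < 66
add 5: running sum 60 < 66
end 8: [10, 5, 4, 11, 10, 12, 3, 5, 6] sum 66, len 9
end 9: [10, 5, 4, 11, 10, 12, 3, 5, 6, 5] sum 71, len 10
end 10: [5, 4, 11, 10, 12, 3, 5, 6, 5, 5] sum 66, len 10
end 11: [11, 10, 12, 3, 5, 6, 5, 5, 9] sum 66, len 9
Shortest qualifying length: 9.

9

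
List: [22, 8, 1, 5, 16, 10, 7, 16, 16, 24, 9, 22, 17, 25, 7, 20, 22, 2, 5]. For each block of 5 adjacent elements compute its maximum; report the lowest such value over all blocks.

16

(22, 8, 1, 5, 16) → max 22
(8, 1, 5, 16, 10) → max 16
(1, 5, 16, 10, 7) → max 16
(5, 16, 10, 7, 16) → max 16
(16, 10, 7, 16, 16) → max 16
(10, 7, 16, 16, 24) → max 24
(7, 16, 16, 24, 9) → max 24
(16, 16, 24, 9, 22) → max 24
(16, 24, 9, 22, 17) → max 24
(24, 9, 22, 17, 25) → max 25
(9, 22, 17, 25, 7) → max 25
(22, 17, 25, 7, 20) → max 25
(17, 25, 7, 20, 22) → max 25
(25, 7, 20, 22, 2) → max 25
(7, 20, 22, 2, 5) → max 22
Lowest of these is 16.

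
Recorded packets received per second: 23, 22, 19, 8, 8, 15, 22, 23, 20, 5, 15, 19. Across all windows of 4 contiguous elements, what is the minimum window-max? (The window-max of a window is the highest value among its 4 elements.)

Each size-4 window and its max:
(23, 22, 19, 8) → max 23
(22, 19, 8, 8) → max 22
(19, 8, 8, 15) → max 19
(8, 8, 15, 22) → max 22
(8, 15, 22, 23) → max 23
(15, 22, 23, 20) → max 23
(22, 23, 20, 5) → max 23
(23, 20, 5, 15) → max 23
(20, 5, 15, 19) → max 20
Minimum of these is 19.

19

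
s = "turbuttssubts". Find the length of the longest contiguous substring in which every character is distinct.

4

[t] len 1
[t, u] len 2
[t, u, r] len 3
[t, u, r, b] len 4
[r, b, u] len 3
[r, b, u, t] len 4
[t] len 1
[t, s] len 2
[s] len 1
[s, u] len 2
[s, u, b] len 3
[s, u, b, t] len 4
[u, b, t, s] len 4
Longest all-distinct length: 4.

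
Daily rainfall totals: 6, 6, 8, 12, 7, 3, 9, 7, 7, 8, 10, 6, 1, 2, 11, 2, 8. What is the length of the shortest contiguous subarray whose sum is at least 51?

7

add 6: running sum 6 < 51
add 6: running sum 12 < 51
add 8: running sum 20 < 51
add 12: running sum 32 < 51
add 7: running sum 39 < 51
add 3: running sum 42 < 51
end 6: [6, 6, 8, 12, 7, 3, 9] sum 51, len 7
end 7: [6, 8, 12, 7, 3, 9, 7] sum 52, len 7
end 8: [8, 12, 7, 3, 9, 7, 7] sum 53, len 7
end 9: [12, 7, 3, 9, 7, 7, 8] sum 53, len 7
end 10: [7, 3, 9, 7, 7, 8, 10] sum 51, len 7
end 11: [7, 3, 9, 7, 7, 8, 10, 6] sum 57, len 8
end 12: [3, 9, 7, 7, 8, 10, 6, 1] sum 51, len 8
end 13: [3, 9, 7, 7, 8, 10, 6, 1, 2] sum 53, len 9
end 14: [7, 7, 8, 10, 6, 1, 2, 11] sum 52, len 8
end 15: [7, 7, 8, 10, 6, 1, 2, 11, 2] sum 54, len 9
end 16: [7, 8, 10, 6, 1, 2, 11, 2, 8] sum 55, len 9
Shortest qualifying length: 7.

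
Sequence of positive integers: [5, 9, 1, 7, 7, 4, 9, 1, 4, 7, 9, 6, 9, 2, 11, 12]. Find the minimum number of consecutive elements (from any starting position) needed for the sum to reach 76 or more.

12

Extend right; whenever the sum reaches 76, record the length and shrink from the left:
add 5: running sum 5 < 76
add 9: running sum 14 < 76
add 1: running sum 15 < 76
add 7: running sum 22 < 76
add 7: running sum 29 < 76
add 4: running sum 33 < 76
add 9: running sum 42 < 76
add 1: running sum 43 < 76
add 4: running sum 47 < 76
add 7: running sum 54 < 76
add 9: running sum 63 < 76
add 6: running sum 69 < 76
end 12: [5, 9, 1, 7, 7, 4, 9, 1, 4, 7, 9, 6, 9] sum 78, len 13
end 13: [5, 9, 1, 7, 7, 4, 9, 1, 4, 7, 9, 6, 9, 2] sum 80, len 14
end 14: [7, 7, 4, 9, 1, 4, 7, 9, 6, 9, 2, 11] sum 76, len 12
end 15: [7, 4, 9, 1, 4, 7, 9, 6, 9, 2, 11, 12] sum 81, len 12
Shortest qualifying length: 12.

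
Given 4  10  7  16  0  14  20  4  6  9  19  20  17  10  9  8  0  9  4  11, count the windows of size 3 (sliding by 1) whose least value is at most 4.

11

[4, 10, 7] → min 4  ≤ 4 ✓
[10, 7, 16] → min 7
[7, 16, 0] → min 0  ≤ 4 ✓
[16, 0, 14] → min 0  ≤ 4 ✓
[0, 14, 20] → min 0  ≤ 4 ✓
[14, 20, 4] → min 4  ≤ 4 ✓
[20, 4, 6] → min 4  ≤ 4 ✓
[4, 6, 9] → min 4  ≤ 4 ✓
[6, 9, 19] → min 6
[9, 19, 20] → min 9
[19, 20, 17] → min 17
[20, 17, 10] → min 10
[17, 10, 9] → min 9
[10, 9, 8] → min 8
[9, 8, 0] → min 0  ≤ 4 ✓
[8, 0, 9] → min 0  ≤ 4 ✓
[0, 9, 4] → min 0  ≤ 4 ✓
[9, 4, 11] → min 4  ≤ 4 ✓
11 windows satisfy the condition.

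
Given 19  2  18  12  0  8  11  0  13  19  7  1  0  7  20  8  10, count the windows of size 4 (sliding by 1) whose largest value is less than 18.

(19, 2, 18, 12) → max 19
(2, 18, 12, 0) → max 18
(18, 12, 0, 8) → max 18
(12, 0, 8, 11) → max 12  < 18 ✓
(0, 8, 11, 0) → max 11  < 18 ✓
(8, 11, 0, 13) → max 13  < 18 ✓
(11, 0, 13, 19) → max 19
(0, 13, 19, 7) → max 19
(13, 19, 7, 1) → max 19
(19, 7, 1, 0) → max 19
(7, 1, 0, 7) → max 7  < 18 ✓
(1, 0, 7, 20) → max 20
(0, 7, 20, 8) → max 20
(7, 20, 8, 10) → max 20
4 windows satisfy the condition.

4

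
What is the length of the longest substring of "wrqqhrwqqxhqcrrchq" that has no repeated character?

[w] len 1
[w, r] len 2
[w, r, q] len 3
[q] len 1
[q, h] len 2
[q, h, r] len 3
[q, h, r, w] len 4
[h, r, w, q] len 4
[q] len 1
[q, x] len 2
[q, x, h] len 3
[x, h, q] len 3
[x, h, q, c] len 4
[x, h, q, c, r] len 5
[r] len 1
[r, c] len 2
[r, c, h] len 3
[r, c, h, q] len 4
Longest all-distinct length: 5.

5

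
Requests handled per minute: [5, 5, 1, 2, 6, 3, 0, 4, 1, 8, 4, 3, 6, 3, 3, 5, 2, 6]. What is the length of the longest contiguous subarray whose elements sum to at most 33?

Extend to the right; shrink from the left whenever the sum exceeds 33:
→ 5: sum 5, len 1
→ 5: sum 10, len 2
→ 1: sum 11, len 3
→ 2: sum 13, len 4
→ 6: sum 19, len 5
→ 3: sum 22, len 6
→ 0: sum 22, len 7
→ 4: sum 26, len 8
→ 1: sum 27, len 9
→ 8 (dropped 5): sum 30, len 9
→ 4 (dropped 5): sum 29, len 9
→ 3: sum 32, len 10
→ 6 (dropped 1, 2, 6): sum 29, len 8
→ 3: sum 32, len 9
→ 3 (dropped 3): sum 32, len 9
→ 5 (dropped 0, 4): sum 33, len 8
→ 2 (dropped 1, 8): sum 26, len 7
→ 6: sum 32, len 8
Longest length seen: 10.

10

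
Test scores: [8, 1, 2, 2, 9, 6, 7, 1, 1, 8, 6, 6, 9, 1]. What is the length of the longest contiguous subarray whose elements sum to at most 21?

5

add 8: [8] sum 8, len 1
add 1: [8, 1] sum 9, len 2
add 2: [8, 1, 2] sum 11, len 3
add 2: [8, 1, 2, 2] sum 13, len 4
add 9: [1, 2, 2, 9] sum 14, len 4
add 6: [1, 2, 2, 9, 6] sum 20, len 5
add 7: [6, 7] sum 13, len 2
add 1: [6, 7, 1] sum 14, len 3
add 1: [6, 7, 1, 1] sum 15, len 4
add 8: [7, 1, 1, 8] sum 17, len 4
add 6: [1, 1, 8, 6] sum 16, len 4
add 6: [1, 8, 6, 6] sum 21, len 4
add 9: [6, 6, 9] sum 21, len 3
add 1: [6, 9, 1] sum 16, len 3
Longest length seen: 5.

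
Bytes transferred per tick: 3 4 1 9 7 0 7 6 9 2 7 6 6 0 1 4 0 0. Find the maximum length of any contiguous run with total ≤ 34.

9

[3] sum 3 len 1
[3, 4] sum 7 len 2
[3, 4, 1] sum 8 len 3
[3, 4, 1, 9] sum 17 len 4
[3, 4, 1, 9, 7] sum 24 len 5
[3, 4, 1, 9, 7, 0] sum 24 len 6
[3, 4, 1, 9, 7, 0, 7] sum 31 len 7
[4, 1, 9, 7, 0, 7, 6] sum 34 len 7
[7, 0, 7, 6, 9] sum 29 len 5
[7, 0, 7, 6, 9, 2] sum 31 len 6
[0, 7, 6, 9, 2, 7] sum 31 len 6
[6, 9, 2, 7, 6] sum 30 len 5
[9, 2, 7, 6, 6] sum 30 len 5
[9, 2, 7, 6, 6, 0] sum 30 len 6
[9, 2, 7, 6, 6, 0, 1] sum 31 len 7
[2, 7, 6, 6, 0, 1, 4] sum 26 len 7
[2, 7, 6, 6, 0, 1, 4, 0] sum 26 len 8
[2, 7, 6, 6, 0, 1, 4, 0, 0] sum 26 len 9
Longest length seen: 9.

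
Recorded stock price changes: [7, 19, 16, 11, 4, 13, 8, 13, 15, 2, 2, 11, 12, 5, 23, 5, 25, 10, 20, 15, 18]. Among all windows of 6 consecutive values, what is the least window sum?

47

Window sums for each of the 16 positions:
7 19 16 11 4 13 → sum 70
19 16 11 4 13 8 → sum 71
16 11 4 13 8 13 → sum 65
11 4 13 8 13 15 → sum 64
4 13 8 13 15 2 → sum 55
13 8 13 15 2 2 → sum 53
8 13 15 2 2 11 → sum 51
13 15 2 2 11 12 → sum 55
15 2 2 11 12 5 → sum 47
2 2 11 12 5 23 → sum 55
2 11 12 5 23 5 → sum 58
11 12 5 23 5 25 → sum 81
12 5 23 5 25 10 → sum 80
5 23 5 25 10 20 → sum 88
23 5 25 10 20 15 → sum 98
5 25 10 20 15 18 → sum 93
Least of these is 47.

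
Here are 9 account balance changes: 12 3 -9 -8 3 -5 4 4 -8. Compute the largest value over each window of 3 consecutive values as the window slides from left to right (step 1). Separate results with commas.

12, 3, 3, 3, 4, 4, 4

12 3 -9 → max 12
3 -9 -8 → max 3
-9 -8 3 → max 3
-8 3 -5 → max 3
3 -5 4 → max 4
-5 4 4 → max 4
4 4 -8 → max 4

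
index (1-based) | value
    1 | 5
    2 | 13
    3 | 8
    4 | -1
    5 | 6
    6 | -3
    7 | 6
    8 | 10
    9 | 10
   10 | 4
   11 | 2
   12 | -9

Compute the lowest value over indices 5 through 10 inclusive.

Elements at indices 5..10: 6, -3, 6, 10, 10, 4
min(6, -3, 6, 10, 10, 4) = -3

-3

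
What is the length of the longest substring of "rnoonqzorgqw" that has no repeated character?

add r: [r] len 1
add n: [r, n] len 2
add o: [r, n, o] len 3
add o (repeat o, move left end past it): [o] len 1
add n: [o, n] len 2
add q: [o, n, q] len 3
add z: [o, n, q, z] len 4
add o (repeat o, move left end past it): [n, q, z, o] len 4
add r: [n, q, z, o, r] len 5
add g: [n, q, z, o, r, g] len 6
add q (repeat q, move left end past it): [z, o, r, g, q] len 5
add w: [z, o, r, g, q, w] len 6
Longest all-distinct length: 6.

6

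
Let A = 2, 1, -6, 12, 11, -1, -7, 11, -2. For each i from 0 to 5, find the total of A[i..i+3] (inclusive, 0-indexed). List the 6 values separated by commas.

2 1 -6 12 → sum 9
1 -6 12 11 → sum 18
-6 12 11 -1 → sum 16
12 11 -1 -7 → sum 15
11 -1 -7 11 → sum 14
-1 -7 11 -2 → sum 1

9, 18, 16, 15, 14, 1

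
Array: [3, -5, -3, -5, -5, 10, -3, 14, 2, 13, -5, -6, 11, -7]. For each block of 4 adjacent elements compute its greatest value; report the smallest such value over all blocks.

-3

Each size-4 window and its max:
3 -5 -3 -5 → max 3
-5 -3 -5 -5 → max -3
-3 -5 -5 10 → max 10
-5 -5 10 -3 → max 10
-5 10 -3 14 → max 14
10 -3 14 2 → max 14
-3 14 2 13 → max 14
14 2 13 -5 → max 14
2 13 -5 -6 → max 13
13 -5 -6 11 → max 13
-5 -6 11 -7 → max 11
Smallest of these is -3.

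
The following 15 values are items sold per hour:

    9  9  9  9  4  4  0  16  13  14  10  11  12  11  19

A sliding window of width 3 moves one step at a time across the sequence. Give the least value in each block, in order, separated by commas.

9 9 9 → min 9
9 9 9 → min 9
9 9 4 → min 4
9 4 4 → min 4
4 4 0 → min 0
4 0 16 → min 0
0 16 13 → min 0
16 13 14 → min 13
13 14 10 → min 10
14 10 11 → min 10
10 11 12 → min 10
11 12 11 → min 11
12 11 19 → min 11

9, 9, 4, 4, 0, 0, 0, 13, 10, 10, 10, 11, 11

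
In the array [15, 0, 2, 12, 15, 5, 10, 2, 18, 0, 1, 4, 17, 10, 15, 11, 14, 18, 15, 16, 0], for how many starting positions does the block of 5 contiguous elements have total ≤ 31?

(15, 0, 2, 12, 15) → sum 44
(0, 2, 12, 15, 5) → sum 34
(2, 12, 15, 5, 10) → sum 44
(12, 15, 5, 10, 2) → sum 44
(15, 5, 10, 2, 18) → sum 50
(5, 10, 2, 18, 0) → sum 35
(10, 2, 18, 0, 1) → sum 31  ≤ 31 ✓
(2, 18, 0, 1, 4) → sum 25  ≤ 31 ✓
(18, 0, 1, 4, 17) → sum 40
(0, 1, 4, 17, 10) → sum 32
(1, 4, 17, 10, 15) → sum 47
(4, 17, 10, 15, 11) → sum 57
(17, 10, 15, 11, 14) → sum 67
(10, 15, 11, 14, 18) → sum 68
(15, 11, 14, 18, 15) → sum 73
(11, 14, 18, 15, 16) → sum 74
(14, 18, 15, 16, 0) → sum 63
2 windows satisfy the condition.

2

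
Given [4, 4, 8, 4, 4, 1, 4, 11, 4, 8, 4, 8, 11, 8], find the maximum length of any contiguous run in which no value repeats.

[4] len 1
[4] len 1
[4, 8] len 2
[8, 4] len 2
[4] len 1
[4, 1] len 2
[1, 4] len 2
[1, 4, 11] len 3
[11, 4] len 2
[11, 4, 8] len 3
[8, 4] len 2
[4, 8] len 2
[4, 8, 11] len 3
[11, 8] len 2
Longest all-distinct length: 3.

3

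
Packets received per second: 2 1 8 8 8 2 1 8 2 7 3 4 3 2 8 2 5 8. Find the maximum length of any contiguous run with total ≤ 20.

Extend to the right; shrink from the left whenever the sum exceeds 20:
[2] sum 2 len 1
[2, 1] sum 3 len 2
[2, 1, 8] sum 11 len 3
[2, 1, 8, 8] sum 19 len 4
[8, 8] sum 16 len 2
[8, 8, 2] sum 18 len 3
[8, 8, 2, 1] sum 19 len 4
[8, 2, 1, 8] sum 19 len 4
[2, 1, 8, 2] sum 13 len 4
[2, 1, 8, 2, 7] sum 20 len 5
[8, 2, 7, 3] sum 20 len 4
[2, 7, 3, 4] sum 16 len 4
[2, 7, 3, 4, 3] sum 19 len 5
[7, 3, 4, 3, 2] sum 19 len 5
[3, 4, 3, 2, 8] sum 20 len 5
[4, 3, 2, 8, 2] sum 19 len 5
[3, 2, 8, 2, 5] sum 20 len 5
[2, 5, 8] sum 15 len 3
Longest length seen: 5.

5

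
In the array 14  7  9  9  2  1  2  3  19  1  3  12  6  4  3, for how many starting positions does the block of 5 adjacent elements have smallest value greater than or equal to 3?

[14, 7, 9, 9, 2] → min 2
[7, 9, 9, 2, 1] → min 1
[9, 9, 2, 1, 2] → min 1
[9, 2, 1, 2, 3] → min 1
[2, 1, 2, 3, 19] → min 1
[1, 2, 3, 19, 1] → min 1
[2, 3, 19, 1, 3] → min 1
[3, 19, 1, 3, 12] → min 1
[19, 1, 3, 12, 6] → min 1
[1, 3, 12, 6, 4] → min 1
[3, 12, 6, 4, 3] → min 3  ≥ 3 ✓
1 window satisfy the condition.

1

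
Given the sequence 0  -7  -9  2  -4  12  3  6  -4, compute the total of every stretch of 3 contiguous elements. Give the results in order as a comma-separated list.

-16, -14, -11, 10, 11, 21, 5

Sliding a size-3 window across the 9 values:
(0, -7, -9) → sum -16
(-7, -9, 2) → sum -14
(-9, 2, -4) → sum -11
(2, -4, 12) → sum 10
(-4, 12, 3) → sum 11
(12, 3, 6) → sum 21
(3, 6, -4) → sum 5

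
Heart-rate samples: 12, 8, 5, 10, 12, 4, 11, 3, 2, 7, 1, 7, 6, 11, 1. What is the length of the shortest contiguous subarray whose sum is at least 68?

10

Extend right; whenever the sum reaches 68, record the length and shrink from the left:
add 12: running sum 12 < 68
add 8: running sum 20 < 68
add 5: running sum 25 < 68
add 10: running sum 35 < 68
add 12: running sum 47 < 68
add 4: running sum 51 < 68
add 11: running sum 62 < 68
add 3: running sum 65 < 68
add 2: running sum 67 < 68
end 9: [12, 8, 5, 10, 12, 4, 11, 3, 2, 7] sum 74, len 10
end 10: [12, 8, 5, 10, 12, 4, 11, 3, 2, 7, 1] sum 75, len 11
end 11: [8, 5, 10, 12, 4, 11, 3, 2, 7, 1, 7] sum 70, len 11
end 12: [5, 10, 12, 4, 11, 3, 2, 7, 1, 7, 6] sum 68, len 11
end 13: [10, 12, 4, 11, 3, 2, 7, 1, 7, 6, 11] sum 74, len 11
end 14: [10, 12, 4, 11, 3, 2, 7, 1, 7, 6, 11, 1] sum 75, len 12
Shortest qualifying length: 10.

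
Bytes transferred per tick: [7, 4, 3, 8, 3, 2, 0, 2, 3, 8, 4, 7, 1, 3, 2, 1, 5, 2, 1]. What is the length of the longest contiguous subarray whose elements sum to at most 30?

Extend to the right; shrink from the left whenever the sum exceeds 30:
add 7: [7] sum 7, len 1
add 4: [7, 4] sum 11, len 2
add 3: [7, 4, 3] sum 14, len 3
add 8: [7, 4, 3, 8] sum 22, len 4
add 3: [7, 4, 3, 8, 3] sum 25, len 5
add 2: [7, 4, 3, 8, 3, 2] sum 27, len 6
add 0: [7, 4, 3, 8, 3, 2, 0] sum 27, len 7
add 2: [7, 4, 3, 8, 3, 2, 0, 2] sum 29, len 8
add 3: [4, 3, 8, 3, 2, 0, 2, 3] sum 25, len 8
add 8: [3, 8, 3, 2, 0, 2, 3, 8] sum 29, len 8
add 4: [8, 3, 2, 0, 2, 3, 8, 4] sum 30, len 8
add 7: [3, 2, 0, 2, 3, 8, 4, 7] sum 29, len 8
add 1: [3, 2, 0, 2, 3, 8, 4, 7, 1] sum 30, len 9
add 3: [2, 0, 2, 3, 8, 4, 7, 1, 3] sum 30, len 9
add 2: [0, 2, 3, 8, 4, 7, 1, 3, 2] sum 30, len 9
add 1: [3, 8, 4, 7, 1, 3, 2, 1] sum 29, len 8
add 5: [4, 7, 1, 3, 2, 1, 5] sum 23, len 7
add 2: [4, 7, 1, 3, 2, 1, 5, 2] sum 25, len 8
add 1: [4, 7, 1, 3, 2, 1, 5, 2, 1] sum 26, len 9
Longest length seen: 9.

9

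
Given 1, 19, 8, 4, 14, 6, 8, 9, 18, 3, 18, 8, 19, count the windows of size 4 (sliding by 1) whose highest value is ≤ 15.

3

[1, 19, 8, 4] → max 19
[19, 8, 4, 14] → max 19
[8, 4, 14, 6] → max 14  ≤ 15 ✓
[4, 14, 6, 8] → max 14  ≤ 15 ✓
[14, 6, 8, 9] → max 14  ≤ 15 ✓
[6, 8, 9, 18] → max 18
[8, 9, 18, 3] → max 18
[9, 18, 3, 18] → max 18
[18, 3, 18, 8] → max 18
[3, 18, 8, 19] → max 19
3 windows satisfy the condition.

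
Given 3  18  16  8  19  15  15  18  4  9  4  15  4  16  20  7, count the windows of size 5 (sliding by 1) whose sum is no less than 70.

[3, 18, 16, 8, 19] → sum 64
[18, 16, 8, 19, 15] → sum 76  ≥ 70 ✓
[16, 8, 19, 15, 15] → sum 73  ≥ 70 ✓
[8, 19, 15, 15, 18] → sum 75  ≥ 70 ✓
[19, 15, 15, 18, 4] → sum 71  ≥ 70 ✓
[15, 15, 18, 4, 9] → sum 61
[15, 18, 4, 9, 4] → sum 50
[18, 4, 9, 4, 15] → sum 50
[4, 9, 4, 15, 4] → sum 36
[9, 4, 15, 4, 16] → sum 48
[4, 15, 4, 16, 20] → sum 59
[15, 4, 16, 20, 7] → sum 62
4 windows satisfy the condition.

4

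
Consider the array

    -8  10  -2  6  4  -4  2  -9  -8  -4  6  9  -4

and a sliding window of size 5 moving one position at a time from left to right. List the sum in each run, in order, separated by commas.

10, 14, 6, -1, -15, -23, -13, -6, -1

-8 10 -2 6 4 → sum 10
10 -2 6 4 -4 → sum 14
-2 6 4 -4 2 → sum 6
6 4 -4 2 -9 → sum -1
4 -4 2 -9 -8 → sum -15
-4 2 -9 -8 -4 → sum -23
2 -9 -8 -4 6 → sum -13
-9 -8 -4 6 9 → sum -6
-8 -4 6 9 -4 → sum -1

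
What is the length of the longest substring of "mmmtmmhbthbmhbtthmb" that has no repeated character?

4

add m: [m] len 1
add m (repeat m, move left end past it): [m] len 1
add m (repeat m, move left end past it): [m] len 1
add t: [m, t] len 2
add m (repeat m, move left end past it): [t, m] len 2
add m (repeat m, move left end past it): [m] len 1
add h: [m, h] len 2
add b: [m, h, b] len 3
add t: [m, h, b, t] len 4
add h (repeat h, move left end past it): [b, t, h] len 3
add b (repeat b, move left end past it): [t, h, b] len 3
add m: [t, h, b, m] len 4
add h (repeat h, move left end past it): [b, m, h] len 3
add b (repeat b, move left end past it): [m, h, b] len 3
add t: [m, h, b, t] len 4
add t (repeat t, move left end past it): [t] len 1
add h: [t, h] len 2
add m: [t, h, m] len 3
add b: [t, h, m, b] len 4
Longest all-distinct length: 4.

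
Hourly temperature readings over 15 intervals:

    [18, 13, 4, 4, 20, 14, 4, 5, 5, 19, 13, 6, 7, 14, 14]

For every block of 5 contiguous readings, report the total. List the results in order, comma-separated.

[18, 13, 4, 4, 20] → sum 59
[13, 4, 4, 20, 14] → sum 55
[4, 4, 20, 14, 4] → sum 46
[4, 20, 14, 4, 5] → sum 47
[20, 14, 4, 5, 5] → sum 48
[14, 4, 5, 5, 19] → sum 47
[4, 5, 5, 19, 13] → sum 46
[5, 5, 19, 13, 6] → sum 48
[5, 19, 13, 6, 7] → sum 50
[19, 13, 6, 7, 14] → sum 59
[13, 6, 7, 14, 14] → sum 54

59, 55, 46, 47, 48, 47, 46, 48, 50, 59, 54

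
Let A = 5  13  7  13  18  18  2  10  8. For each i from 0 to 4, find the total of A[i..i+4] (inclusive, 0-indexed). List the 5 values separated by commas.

[5, 13, 7, 13, 18] → sum 56
[13, 7, 13, 18, 18] → sum 69
[7, 13, 18, 18, 2] → sum 58
[13, 18, 18, 2, 10] → sum 61
[18, 18, 2, 10, 8] → sum 56

56, 69, 58, 61, 56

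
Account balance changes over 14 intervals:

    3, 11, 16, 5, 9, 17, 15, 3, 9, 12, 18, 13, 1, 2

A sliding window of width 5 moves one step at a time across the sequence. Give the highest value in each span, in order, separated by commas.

[3, 11, 16, 5, 9] → max 16
[11, 16, 5, 9, 17] → max 17
[16, 5, 9, 17, 15] → max 17
[5, 9, 17, 15, 3] → max 17
[9, 17, 15, 3, 9] → max 17
[17, 15, 3, 9, 12] → max 17
[15, 3, 9, 12, 18] → max 18
[3, 9, 12, 18, 13] → max 18
[9, 12, 18, 13, 1] → max 18
[12, 18, 13, 1, 2] → max 18

16, 17, 17, 17, 17, 17, 18, 18, 18, 18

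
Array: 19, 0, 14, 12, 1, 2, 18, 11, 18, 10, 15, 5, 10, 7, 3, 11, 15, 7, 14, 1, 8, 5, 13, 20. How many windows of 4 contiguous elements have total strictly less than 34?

9

19 0 14 12 → sum 45
0 14 12 1 → sum 27  < 34 ✓
14 12 1 2 → sum 29  < 34 ✓
12 1 2 18 → sum 33  < 34 ✓
1 2 18 11 → sum 32  < 34 ✓
2 18 11 18 → sum 49
18 11 18 10 → sum 57
11 18 10 15 → sum 54
18 10 15 5 → sum 48
10 15 5 10 → sum 40
15 5 10 7 → sum 37
5 10 7 3 → sum 25  < 34 ✓
10 7 3 11 → sum 31  < 34 ✓
7 3 11 15 → sum 36
3 11 15 7 → sum 36
11 15 7 14 → sum 47
15 7 14 1 → sum 37
7 14 1 8 → sum 30  < 34 ✓
14 1 8 5 → sum 28  < 34 ✓
1 8 5 13 → sum 27  < 34 ✓
8 5 13 20 → sum 46
9 windows satisfy the condition.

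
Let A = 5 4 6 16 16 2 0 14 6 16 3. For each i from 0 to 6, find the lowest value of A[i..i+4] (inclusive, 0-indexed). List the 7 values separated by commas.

4, 2, 0, 0, 0, 0, 0

Sliding a size-5 window across the 11 values:
5 4 6 16 16 → min 4
4 6 16 16 2 → min 2
6 16 16 2 0 → min 0
16 16 2 0 14 → min 0
16 2 0 14 6 → min 0
2 0 14 6 16 → min 0
0 14 6 16 3 → min 0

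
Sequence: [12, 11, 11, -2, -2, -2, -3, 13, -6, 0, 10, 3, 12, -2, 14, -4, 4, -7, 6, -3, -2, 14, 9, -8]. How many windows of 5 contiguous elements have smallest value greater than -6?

9

[12, 11, 11, -2, -2] → min -2  > -6 ✓
[11, 11, -2, -2, -2] → min -2  > -6 ✓
[11, -2, -2, -2, -3] → min -3  > -6 ✓
[-2, -2, -2, -3, 13] → min -3  > -6 ✓
[-2, -2, -3, 13, -6] → min -6
[-2, -3, 13, -6, 0] → min -6
[-3, 13, -6, 0, 10] → min -6
[13, -6, 0, 10, 3] → min -6
[-6, 0, 10, 3, 12] → min -6
[0, 10, 3, 12, -2] → min -2  > -6 ✓
[10, 3, 12, -2, 14] → min -2  > -6 ✓
[3, 12, -2, 14, -4] → min -4  > -6 ✓
[12, -2, 14, -4, 4] → min -4  > -6 ✓
[-2, 14, -4, 4, -7] → min -7
[14, -4, 4, -7, 6] → min -7
[-4, 4, -7, 6, -3] → min -7
[4, -7, 6, -3, -2] → min -7
[-7, 6, -3, -2, 14] → min -7
[6, -3, -2, 14, 9] → min -3  > -6 ✓
[-3, -2, 14, 9, -8] → min -8
9 windows satisfy the condition.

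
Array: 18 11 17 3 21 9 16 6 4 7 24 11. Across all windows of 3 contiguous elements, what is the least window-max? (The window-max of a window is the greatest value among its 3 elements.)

7

[18, 11, 17] → max 18
[11, 17, 3] → max 17
[17, 3, 21] → max 21
[3, 21, 9] → max 21
[21, 9, 16] → max 21
[9, 16, 6] → max 16
[16, 6, 4] → max 16
[6, 4, 7] → max 7
[4, 7, 24] → max 24
[7, 24, 11] → max 24
Least of these is 7.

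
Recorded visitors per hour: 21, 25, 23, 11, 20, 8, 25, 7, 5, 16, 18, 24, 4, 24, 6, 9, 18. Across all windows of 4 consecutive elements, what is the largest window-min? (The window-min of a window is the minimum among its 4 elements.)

11

Window mins for each of the 14 positions:
(21, 25, 23, 11) → min 11
(25, 23, 11, 20) → min 11
(23, 11, 20, 8) → min 8
(11, 20, 8, 25) → min 8
(20, 8, 25, 7) → min 7
(8, 25, 7, 5) → min 5
(25, 7, 5, 16) → min 5
(7, 5, 16, 18) → min 5
(5, 16, 18, 24) → min 5
(16, 18, 24, 4) → min 4
(18, 24, 4, 24) → min 4
(24, 4, 24, 6) → min 4
(4, 24, 6, 9) → min 4
(24, 6, 9, 18) → min 6
Largest of these is 11.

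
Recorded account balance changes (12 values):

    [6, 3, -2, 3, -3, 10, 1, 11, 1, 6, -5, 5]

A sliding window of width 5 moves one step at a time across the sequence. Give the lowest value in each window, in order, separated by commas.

(6, 3, -2, 3, -3) → min -3
(3, -2, 3, -3, 10) → min -3
(-2, 3, -3, 10, 1) → min -3
(3, -3, 10, 1, 11) → min -3
(-3, 10, 1, 11, 1) → min -3
(10, 1, 11, 1, 6) → min 1
(1, 11, 1, 6, -5) → min -5
(11, 1, 6, -5, 5) → min -5

-3, -3, -3, -3, -3, 1, -5, -5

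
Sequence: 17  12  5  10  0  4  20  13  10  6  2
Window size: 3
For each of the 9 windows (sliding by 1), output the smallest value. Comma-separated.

5, 5, 0, 0, 0, 4, 10, 6, 2

Sliding a size-3 window across the 11 values:
17 12 5 → min 5
12 5 10 → min 5
5 10 0 → min 0
10 0 4 → min 0
0 4 20 → min 0
4 20 13 → min 4
20 13 10 → min 10
13 10 6 → min 6
10 6 2 → min 2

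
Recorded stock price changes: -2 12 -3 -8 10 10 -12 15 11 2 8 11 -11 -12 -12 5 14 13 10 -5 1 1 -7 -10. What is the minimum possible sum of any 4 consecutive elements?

-30

Each size-4 window and its sum:
[-2, 12, -3, -8] → sum -1
[12, -3, -8, 10] → sum 11
[-3, -8, 10, 10] → sum 9
[-8, 10, 10, -12] → sum 0
[10, 10, -12, 15] → sum 23
[10, -12, 15, 11] → sum 24
[-12, 15, 11, 2] → sum 16
[15, 11, 2, 8] → sum 36
[11, 2, 8, 11] → sum 32
[2, 8, 11, -11] → sum 10
[8, 11, -11, -12] → sum -4
[11, -11, -12, -12] → sum -24
[-11, -12, -12, 5] → sum -30
[-12, -12, 5, 14] → sum -5
[-12, 5, 14, 13] → sum 20
[5, 14, 13, 10] → sum 42
[14, 13, 10, -5] → sum 32
[13, 10, -5, 1] → sum 19
[10, -5, 1, 1] → sum 7
[-5, 1, 1, -7] → sum -10
[1, 1, -7, -10] → sum -15
Minimum of these is -30.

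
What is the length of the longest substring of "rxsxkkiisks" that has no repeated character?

add r: [r] len 1
add x: [r, x] len 2
add s: [r, x, s] len 3
add x (repeat x, move left end past it): [s, x] len 2
add k: [s, x, k] len 3
add k (repeat k, move left end past it): [k] len 1
add i: [k, i] len 2
add i (repeat i, move left end past it): [i] len 1
add s: [i, s] len 2
add k: [i, s, k] len 3
add s (repeat s, move left end past it): [k, s] len 2
Longest all-distinct length: 3.

3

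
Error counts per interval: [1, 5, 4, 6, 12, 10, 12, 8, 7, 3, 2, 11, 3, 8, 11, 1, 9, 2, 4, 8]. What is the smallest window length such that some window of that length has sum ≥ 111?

16

add 1: running sum 1 < 111
add 5: running sum 6 < 111
add 4: running sum 10 < 111
add 6: running sum 16 < 111
add 12: running sum 28 < 111
add 10: running sum 38 < 111
add 12: running sum 50 < 111
add 8: running sum 58 < 111
add 7: running sum 65 < 111
add 3: running sum 68 < 111
add 2: running sum 70 < 111
add 11: running sum 81 < 111
add 3: running sum 84 < 111
add 8: running sum 92 < 111
add 11: running sum 103 < 111
add 1: running sum 104 < 111
end 16: [5, 4, 6, 12, 10, 12, 8, 7, 3, 2, 11, 3, 8, 11, 1, 9] sum 112, len 16
end 17: [5, 4, 6, 12, 10, 12, 8, 7, 3, 2, 11, 3, 8, 11, 1, 9, 2] sum 114, len 17
end 18: [4, 6, 12, 10, 12, 8, 7, 3, 2, 11, 3, 8, 11, 1, 9, 2, 4] sum 113, len 17
end 19: [12, 10, 12, 8, 7, 3, 2, 11, 3, 8, 11, 1, 9, 2, 4, 8] sum 111, len 16
Shortest qualifying length: 16.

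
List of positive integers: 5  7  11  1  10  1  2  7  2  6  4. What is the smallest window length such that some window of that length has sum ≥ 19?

add 5: running sum 5 < 19
add 7: running sum 12 < 19
end 2: [5, 7, 11] sum 23, len 3
end 3: [7, 11, 1] sum 19, len 3
end 4: [11, 1, 10] sum 22, len 3
end 5: [11, 1, 10, 1] sum 23, len 4
end 6: [11, 1, 10, 1, 2] sum 25, len 5
end 7: [10, 1, 2, 7] sum 20, len 4
end 8: [10, 1, 2, 7, 2] sum 22, len 5
end 9: [10, 1, 2, 7, 2, 6] sum 28, len 6
end 10: [7, 2, 6, 4] sum 19, len 4
Shortest qualifying length: 3.

3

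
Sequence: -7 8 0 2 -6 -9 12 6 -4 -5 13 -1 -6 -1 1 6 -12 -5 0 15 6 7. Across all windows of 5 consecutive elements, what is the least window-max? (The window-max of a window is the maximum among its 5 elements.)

Window maxs for each of the 18 positions:
[-7, 8, 0, 2, -6] → max 8
[8, 0, 2, -6, -9] → max 8
[0, 2, -6, -9, 12] → max 12
[2, -6, -9, 12, 6] → max 12
[-6, -9, 12, 6, -4] → max 12
[-9, 12, 6, -4, -5] → max 12
[12, 6, -4, -5, 13] → max 13
[6, -4, -5, 13, -1] → max 13
[-4, -5, 13, -1, -6] → max 13
[-5, 13, -1, -6, -1] → max 13
[13, -1, -6, -1, 1] → max 13
[-1, -6, -1, 1, 6] → max 6
[-6, -1, 1, 6, -12] → max 6
[-1, 1, 6, -12, -5] → max 6
[1, 6, -12, -5, 0] → max 6
[6, -12, -5, 0, 15] → max 15
[-12, -5, 0, 15, 6] → max 15
[-5, 0, 15, 6, 7] → max 15
Least of these is 6.

6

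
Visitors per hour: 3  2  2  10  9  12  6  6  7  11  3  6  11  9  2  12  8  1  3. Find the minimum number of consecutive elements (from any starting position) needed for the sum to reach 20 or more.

add 3: running sum 3 < 20
add 2: running sum 5 < 20
add 2: running sum 7 < 20
add 10: running sum 17 < 20
end 4: [2, 10, 9] sum 21, len 3
end 5: [9, 12] sum 21, len 2
end 6: [9, 12, 6] sum 27, len 3
end 7: [12, 6, 6] sum 24, len 3
end 8: [12, 6, 6, 7] sum 31, len 4
end 9: [6, 7, 11] sum 24, len 3
end 10: [7, 11, 3] sum 21, len 3
end 11: [11, 3, 6] sum 20, len 3
end 12: [3, 6, 11] sum 20, len 3
end 13: [11, 9] sum 20, len 2
end 14: [11, 9, 2] sum 22, len 3
end 15: [9, 2, 12] sum 23, len 3
end 16: [12, 8] sum 20, len 2
end 17: [12, 8, 1] sum 21, len 3
end 18: [12, 8, 1, 3] sum 24, len 4
Shortest qualifying length: 2.

2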